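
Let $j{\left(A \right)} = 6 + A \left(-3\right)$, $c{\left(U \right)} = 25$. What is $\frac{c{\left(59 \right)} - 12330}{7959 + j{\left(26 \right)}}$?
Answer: $- \frac{12305}{7887} \approx -1.5602$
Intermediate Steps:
$j{\left(A \right)} = 6 - 3 A$
$\frac{c{\left(59 \right)} - 12330}{7959 + j{\left(26 \right)}} = \frac{25 - 12330}{7959 + \left(6 - 78\right)} = \frac{25 + \left(-13999 + 1669\right)}{7959 + \left(6 - 78\right)} = \frac{25 - 12330}{7959 - 72} = - \frac{12305}{7887}$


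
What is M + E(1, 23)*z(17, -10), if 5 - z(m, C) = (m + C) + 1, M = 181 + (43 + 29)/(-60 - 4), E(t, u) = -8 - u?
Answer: 2183/8 ≈ 272.88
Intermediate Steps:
M = 1439/8 (M = 181 + 72/(-64) = 181 + 72*(-1/64) = 181 - 9/8 = 1439/8 ≈ 179.88)
z(m, C) = 4 - C - m (z(m, C) = 5 - ((m + C) + 1) = 5 - ((C + m) + 1) = 5 - (1 + C + m) = 5 + (-1 - C - m) = 4 - C - m)
M + E(1, 23)*z(17, -10) = 1439/8 + (-8 - 1*23)*(4 - 1*(-10) - 1*17) = 1439/8 + (-8 - 23)*(4 + 10 - 17) = 1439/8 - 31*(-3) = 1439/8 + 93 = 2183/8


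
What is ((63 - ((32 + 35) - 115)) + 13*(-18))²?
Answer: 15129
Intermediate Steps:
((63 - ((32 + 35) - 115)) + 13*(-18))² = ((63 - (67 - 115)) - 234)² = ((63 - 1*(-48)) - 234)² = ((63 + 48) - 234)² = (111 - 234)² = (-123)² = 15129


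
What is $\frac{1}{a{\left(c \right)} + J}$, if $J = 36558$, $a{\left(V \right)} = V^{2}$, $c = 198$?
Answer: $\frac{1}{75762} \approx 1.3199 \cdot 10^{-5}$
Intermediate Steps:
$\frac{1}{a{\left(c \right)} + J} = \frac{1}{198^{2} + 36558} = \frac{1}{39204 + 36558} = \frac{1}{75762}$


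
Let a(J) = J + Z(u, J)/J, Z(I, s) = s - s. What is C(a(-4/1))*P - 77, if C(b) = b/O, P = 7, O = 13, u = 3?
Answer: -1029/13 ≈ -79.154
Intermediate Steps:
Z(I, s) = 0
a(J) = J (a(J) = J + 0/J = J + 0 = J)
C(b) = b/13
C(a(-4/1))*P - 77 = ((-4/1)/13)*7 - 77 = ((-4*1)/13)*7 - 77 = ((1/13)*(-4))*7 - 77 = -4/13*7 - 77 = -28/13 - 77 = -1029/13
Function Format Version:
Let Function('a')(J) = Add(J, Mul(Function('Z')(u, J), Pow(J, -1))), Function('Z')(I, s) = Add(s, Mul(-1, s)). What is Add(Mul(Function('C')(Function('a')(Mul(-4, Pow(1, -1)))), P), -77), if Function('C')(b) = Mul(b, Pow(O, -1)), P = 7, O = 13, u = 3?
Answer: Rational(-1029, 13) ≈ -79.154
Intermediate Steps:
Function('Z')(I, s) = 0
Function('a')(J) = J (Function('a')(J) = Add(J, Mul(0, Pow(J, -1))) = Add(J, 0) = J)
Function('C')(b) = Mul(Rational(1, 13), b) (Function('C')(b) = Mul(b, Pow(13, -1)) = Mul(b, Rational(1, 13)) = Mul(Rational(1, 13), b))
Add(Mul(Function('C')(Function('a')(Mul(-4, Pow(1, -1)))), P), -77) = Add(Mul(Mul(Rational(1, 13), Mul(-4, Pow(1, -1))), 7), -77) = Add(Mul(Mul(Rational(1, 13), Mul(-4, 1)), 7), -77) = Add(Mul(Mul(Rational(1, 13), -4), 7), -77) = Add(Mul(Rational(-4, 13), 7), -77) = Add(Rational(-28, 13), -77) = Rational(-1029, 13)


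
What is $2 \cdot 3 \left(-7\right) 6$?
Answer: $-252$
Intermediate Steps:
$2 \cdot 3 \left(-7\right) 6 = 2 \left(-21\right) 6 = \left(-42\right) 6 = -252$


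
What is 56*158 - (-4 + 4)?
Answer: 8848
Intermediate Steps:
56*158 - (-4 + 4) = 8848 - 1*0 = 8848 + 0 = 8848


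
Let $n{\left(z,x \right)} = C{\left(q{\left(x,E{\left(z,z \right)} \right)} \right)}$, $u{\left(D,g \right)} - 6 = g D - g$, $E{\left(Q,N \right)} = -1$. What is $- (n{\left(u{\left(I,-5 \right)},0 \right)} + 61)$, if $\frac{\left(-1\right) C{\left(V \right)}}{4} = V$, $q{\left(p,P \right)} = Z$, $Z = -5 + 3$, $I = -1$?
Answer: $-69$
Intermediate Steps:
$Z = -2$
$q{\left(p,P \right)} = -2$
$C{\left(V \right)} = - 4 V$
$u{\left(D,g \right)} = 6 - g + D g$ ($u{\left(D,g \right)} = 6 + \left(g D - g\right) = 6 + \left(D g - g\right) = 6 + \left(- g + D g\right) = 6 - g + D g$)
$n{\left(z,x \right)} = 8$ ($n{\left(z,x \right)} = \left(-4\right) \left(-2\right) = 8$)
$- (n{\left(u{\left(I,-5 \right)},0 \right)} + 61) = - (8 + 61) = \left(-1\right) 69 = -69$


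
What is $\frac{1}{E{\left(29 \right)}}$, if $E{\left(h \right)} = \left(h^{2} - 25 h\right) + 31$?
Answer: $\frac{1}{147} \approx 0.0068027$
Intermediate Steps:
$E{\left(h \right)} = 31 + h^{2} - 25 h$
$\frac{1}{E{\left(29 \right)}} = \frac{1}{31 + 29^{2} - 725} = \frac{1}{31 + 841 - 725} = \frac{1}{147}$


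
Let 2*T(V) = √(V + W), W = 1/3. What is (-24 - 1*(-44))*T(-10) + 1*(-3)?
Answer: -3 + 10*I*√87/3 ≈ -3.0 + 31.091*I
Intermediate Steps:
W = ⅓ ≈ 0.33333
T(V) = √(⅓ + V)/2 (T(V) = √(V + ⅓)/2 = √(⅓ + V)/2)
(-24 - 1*(-44))*T(-10) + 1*(-3) = (-24 - 1*(-44))*(√(3 + 9*(-10))/6) + 1*(-3) = (-24 + 44)*(√(3 - 90)/6) - 3 = 20*(√(-87)/6) - 3 = 20*((I*√87)/6) - 3 = 20*(I*√87/6) - 3 = 10*I*√87/3 - 3 = -3 + 10*I*√87/3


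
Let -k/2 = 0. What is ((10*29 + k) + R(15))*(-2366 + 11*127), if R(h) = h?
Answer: -295545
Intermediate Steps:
k = 0 (k = -2*0 = 0)
((10*29 + k) + R(15))*(-2366 + 11*127) = ((10*29 + 0) + 15)*(-2366 + 11*127) = ((290 + 0) + 15)*(-2366 + 1397) = (290 + 15)*(-969) = 305*(-969) = -295545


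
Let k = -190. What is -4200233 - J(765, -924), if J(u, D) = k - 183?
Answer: -4199860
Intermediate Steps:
J(u, D) = -373 (J(u, D) = -190 - 183 = -373)
-4200233 - J(765, -924) = -4200233 - 1*(-373) = -4200233 + 373 = -4199860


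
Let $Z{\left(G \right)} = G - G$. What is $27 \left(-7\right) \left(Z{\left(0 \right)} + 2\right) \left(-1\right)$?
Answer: $378$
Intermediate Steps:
$Z{\left(G \right)} = 0$
$27 \left(-7\right) \left(Z{\left(0 \right)} + 2\right) \left(-1\right) = 27 \left(-7\right) \left(0 + 2\right) \left(-1\right) = - 189 \cdot 2 \left(-1\right) = \left(-189\right) \left(-2\right) = 378$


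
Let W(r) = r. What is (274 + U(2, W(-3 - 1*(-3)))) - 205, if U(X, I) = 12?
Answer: 81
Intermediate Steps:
(274 + U(2, W(-3 - 1*(-3)))) - 205 = (274 + 12) - 205 = 286 - 205 = 81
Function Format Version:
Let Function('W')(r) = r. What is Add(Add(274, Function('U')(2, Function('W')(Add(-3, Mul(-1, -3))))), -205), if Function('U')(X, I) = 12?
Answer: 81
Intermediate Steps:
Add(Add(274, Function('U')(2, Function('W')(Add(-3, Mul(-1, -3))))), -205) = Add(Add(274, 12), -205) = Add(286, -205) = 81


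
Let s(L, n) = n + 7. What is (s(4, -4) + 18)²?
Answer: 441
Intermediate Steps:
s(L, n) = 7 + n
(s(4, -4) + 18)² = ((7 - 4) + 18)² = (3 + 18)² = 21² = 441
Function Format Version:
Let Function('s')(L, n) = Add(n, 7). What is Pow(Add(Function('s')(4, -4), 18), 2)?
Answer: 441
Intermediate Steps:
Function('s')(L, n) = Add(7, n)
Pow(Add(Function('s')(4, -4), 18), 2) = Pow(Add(Add(7, -4), 18), 2) = Pow(Add(3, 18), 2) = Pow(21, 2) = 441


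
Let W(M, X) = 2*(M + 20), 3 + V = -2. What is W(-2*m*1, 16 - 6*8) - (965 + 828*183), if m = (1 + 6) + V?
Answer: -152457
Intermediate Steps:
V = -5 (V = -3 - 2 = -5)
m = 2 (m = (1 + 6) - 5 = 7 - 5 = 2)
W(M, X) = 40 + 2*M (W(M, X) = 2*(20 + M) = 40 + 2*M)
W(-2*m*1, 16 - 6*8) - (965 + 828*183) = (40 + 2*(-2*2*1)) - (965 + 828*183) = (40 + 2*(-4*1)) - (965 + 151524) = (40 + 2*(-4)) - 1*152489 = (40 - 8) - 152489 = 32 - 152489 = -152457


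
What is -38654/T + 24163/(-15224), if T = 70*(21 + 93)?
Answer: -27903187/4338840 ≈ -6.4310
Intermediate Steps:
T = 7980 (T = 70*114 = 7980)
-38654/T + 24163/(-15224) = -38654/7980 + 24163/(-15224) = -38654*1/7980 + 24163*(-1/15224) = -2761/570 - 24163/15224 = -27903187/4338840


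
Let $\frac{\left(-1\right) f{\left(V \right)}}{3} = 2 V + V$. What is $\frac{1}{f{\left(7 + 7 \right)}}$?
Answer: $- \frac{1}{126} \approx -0.0079365$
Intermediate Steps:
$f{\left(V \right)} = - 9 V$ ($f{\left(V \right)} = - 3 \left(2 V + V\right) = - 3 \cdot 3 V = - 9 V$)
$\frac{1}{f{\left(7 + 7 \right)}} = \frac{1}{\left(-9\right) \left(7 + 7\right)} = \frac{1}{\left(-9\right) 14} = \frac{1}{-126} = - \frac{1}{126}$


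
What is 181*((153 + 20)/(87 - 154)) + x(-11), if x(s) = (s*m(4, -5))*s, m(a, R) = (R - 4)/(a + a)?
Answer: -323467/536 ≈ -603.48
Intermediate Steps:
m(a, R) = (-4 + R)/(2*a) (m(a, R) = (-4 + R)/((2*a)) = (-4 + R)*(1/(2*a)) = (-4 + R)/(2*a))
x(s) = -9*s²/8 (x(s) = (s*((½)*(-4 - 5)/4))*s = (s*((½)*(¼)*(-9)))*s = (s*(-9/8))*s = (-9*s/8)*s = -9*s²/8)
181*((153 + 20)/(87 - 154)) + x(-11) = 181*((153 + 20)/(87 - 154)) - 9/8*(-11)² = 181*(173/(-67)) - 9/8*121 = 181*(173*(-1/67)) - 1089/8 = 181*(-173/67) - 1089/8 = -31313/67 - 1089/8 = -323467/536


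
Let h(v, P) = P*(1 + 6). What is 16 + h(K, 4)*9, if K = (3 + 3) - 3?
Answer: 268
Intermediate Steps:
K = 3 (K = 6 - 3 = 3)
h(v, P) = 7*P (h(v, P) = P*7 = 7*P)
16 + h(K, 4)*9 = 16 + (7*4)*9 = 16 + 28*9 = 16 + 252 = 268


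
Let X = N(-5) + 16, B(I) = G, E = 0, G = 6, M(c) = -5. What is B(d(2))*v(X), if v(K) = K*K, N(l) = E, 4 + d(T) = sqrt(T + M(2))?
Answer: 1536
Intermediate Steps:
d(T) = -4 + sqrt(-5 + T) (d(T) = -4 + sqrt(T - 5) = -4 + sqrt(-5 + T))
N(l) = 0
B(I) = 6
X = 16 (X = 0 + 16 = 16)
v(K) = K**2
B(d(2))*v(X) = 6*16**2 = 6*256 = 1536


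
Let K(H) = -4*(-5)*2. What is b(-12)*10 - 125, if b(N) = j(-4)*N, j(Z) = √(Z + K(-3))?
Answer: -845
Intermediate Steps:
K(H) = 40 (K(H) = 20*2 = 40)
j(Z) = √(40 + Z) (j(Z) = √(Z + 40) = √(40 + Z))
b(N) = 6*N (b(N) = √(40 - 4)*N = √36*N = 6*N)
b(-12)*10 - 125 = (6*(-12))*10 - 125 = -72*10 - 125 = -720 - 125 = -845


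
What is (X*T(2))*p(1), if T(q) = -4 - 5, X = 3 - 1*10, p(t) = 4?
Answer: 252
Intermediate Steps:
X = -7 (X = 3 - 10 = -7)
T(q) = -9
(X*T(2))*p(1) = -7*(-9)*4 = 63*4 = 252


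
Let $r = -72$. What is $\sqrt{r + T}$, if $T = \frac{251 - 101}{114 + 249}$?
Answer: $\frac{i \sqrt{8662}}{11} \approx 8.4609 i$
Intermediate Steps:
$T = \frac{50}{121}$ ($T = \frac{150}{363} = 150 \cdot \frac{1}{363} = \frac{50}{121} \approx 0.41322$)
$\sqrt{r + T} = \sqrt{-72 + \frac{50}{121}} = \sqrt{- \frac{8662}{121}} = \frac{i \sqrt{8662}}{11}$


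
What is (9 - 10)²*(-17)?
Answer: -17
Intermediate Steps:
(9 - 10)²*(-17) = (-1)²*(-17) = 1*(-17) = -17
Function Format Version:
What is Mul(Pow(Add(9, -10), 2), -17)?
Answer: -17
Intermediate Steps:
Mul(Pow(Add(9, -10), 2), -17) = Mul(Pow(-1, 2), -17) = Mul(1, -17) = -17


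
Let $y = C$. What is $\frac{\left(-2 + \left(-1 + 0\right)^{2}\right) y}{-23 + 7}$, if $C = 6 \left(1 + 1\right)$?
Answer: $\frac{3}{4} \approx 0.75$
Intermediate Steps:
$C = 12$ ($C = 6 \cdot 2 = 12$)
$y = 12$
$\frac{\left(-2 + \left(-1 + 0\right)^{2}\right) y}{-23 + 7} = \frac{\left(-2 + \left(-1 + 0\right)^{2}\right) 12}{-23 + 7} = \frac{\left(-2 + \left(-1\right)^{2}\right) 12}{-16} = \left(-2 + 1\right) 12 \left(- \frac{1}{16}\right) = \left(-1\right) 12 \left(- \frac{1}{16}\right) = \left(-12\right) \left(- \frac{1}{16}\right) = \frac{3}{4}$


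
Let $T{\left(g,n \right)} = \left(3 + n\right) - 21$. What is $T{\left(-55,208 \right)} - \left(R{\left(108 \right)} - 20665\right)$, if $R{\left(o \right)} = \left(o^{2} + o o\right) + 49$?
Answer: $-2522$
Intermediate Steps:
$R{\left(o \right)} = 49 + 2 o^{2}$ ($R{\left(o \right)} = \left(o^{2} + o^{2}\right) + 49 = 2 o^{2} + 49 = 49 + 2 o^{2}$)
$T{\left(g,n \right)} = -18 + n$
$T{\left(-55,208 \right)} - \left(R{\left(108 \right)} - 20665\right) = \left(-18 + 208\right) - \left(\left(49 + 2 \cdot 108^{2}\right) - 20665\right) = 190 - \left(\left(49 + 2 \cdot 11664\right) - 20665\right) = 190 - \left(\left(49 + 23328\right) - 20665\right) = 190 - \left(23377 - 20665\right) = 190 - 2712 = -2522$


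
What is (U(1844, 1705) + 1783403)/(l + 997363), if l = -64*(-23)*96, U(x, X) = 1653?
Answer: 1785056/1138675 ≈ 1.5677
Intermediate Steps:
l = 141312 (l = 1472*96 = 141312)
(U(1844, 1705) + 1783403)/(l + 997363) = (1653 + 1783403)/(141312 + 997363) = 1785056/1138675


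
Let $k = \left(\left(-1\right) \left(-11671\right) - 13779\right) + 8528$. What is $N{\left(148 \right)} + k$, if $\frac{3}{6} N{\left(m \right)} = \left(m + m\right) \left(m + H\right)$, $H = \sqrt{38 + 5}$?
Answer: $94036 + 592 \sqrt{43} \approx 97918.0$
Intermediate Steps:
$H = \sqrt{43} \approx 6.5574$
$N{\left(m \right)} = 4 m \left(m + \sqrt{43}\right)$ ($N{\left(m \right)} = 2 \left(m + m\right) \left(m + \sqrt{43}\right) = 2 \cdot 2 m \left(m + \sqrt{43}\right) = 4 m \left(m + \sqrt{43}\right)$)
$k = 6420$ ($k = \left(11671 - 13779\right) + 8528 = -2108 + 8528 = 6420$)
$N{\left(148 \right)} + k = 4 \cdot 148 \left(148 + \sqrt{43}\right) + 6420 = \left(87616 + 592 \sqrt{43}\right) + 6420 = 94036 + 592 \sqrt{43}$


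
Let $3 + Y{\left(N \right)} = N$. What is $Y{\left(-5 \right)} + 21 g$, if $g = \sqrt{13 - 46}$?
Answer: $-8 + 21 i \sqrt{33} \approx -8.0 + 120.64 i$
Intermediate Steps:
$g = i \sqrt{33}$ ($g = \sqrt{-33} = i \sqrt{33} \approx 5.7446 i$)
$Y{\left(N \right)} = -3 + N$
$Y{\left(-5 \right)} + 21 g = \left(-3 - 5\right) + 21 i \sqrt{33} = -8 + 21 i \sqrt{33}$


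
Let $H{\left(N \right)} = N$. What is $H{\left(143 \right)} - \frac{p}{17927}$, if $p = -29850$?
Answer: $\frac{2593411}{17927} \approx 144.67$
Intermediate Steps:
$H{\left(143 \right)} - \frac{p}{17927} = 143 - - \frac{29850}{17927} = 143 + \frac{29850}{17927} = \frac{2593411}{17927}$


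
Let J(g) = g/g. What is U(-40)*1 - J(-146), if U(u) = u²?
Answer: 1599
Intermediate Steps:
J(g) = 1
U(-40)*1 - J(-146) = (-40)²*1 - 1*1 = 1600*1 - 1 = 1600 - 1 = 1599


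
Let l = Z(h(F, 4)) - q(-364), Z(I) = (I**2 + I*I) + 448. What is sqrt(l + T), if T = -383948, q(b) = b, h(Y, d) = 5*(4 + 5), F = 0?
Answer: I*sqrt(379086) ≈ 615.7*I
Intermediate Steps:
h(Y, d) = 45 (h(Y, d) = 5*9 = 45)
Z(I) = 448 + 2*I**2 (Z(I) = (I**2 + I**2) + 448 = 2*I**2 + 448 = 448 + 2*I**2)
l = 4862 (l = (448 + 2*45**2) - 1*(-364) = (448 + 2*2025) + 364 = (448 + 4050) + 364 = 4498 + 364 = 4862)
sqrt(l + T) = sqrt(4862 - 383948) = sqrt(-379086) = I*sqrt(379086)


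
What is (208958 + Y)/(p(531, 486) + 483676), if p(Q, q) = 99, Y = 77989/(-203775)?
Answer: 42580338461/98581250625 ≈ 0.43193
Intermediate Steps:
Y = -77989/203775 (Y = 77989*(-1/203775) = -77989/203775 ≈ -0.38272)
(208958 + Y)/(p(531, 486) + 483676) = (208958 - 77989/203775)/(99 + 483676) = (42580338461/203775)/483775 = (42580338461/203775)*(1/483775) = 42580338461/98581250625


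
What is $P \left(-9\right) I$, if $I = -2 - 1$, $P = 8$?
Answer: $216$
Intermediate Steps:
$I = -3$
$P \left(-9\right) I = 8 \left(-9\right) \left(-3\right) = \left(-72\right) \left(-3\right) = 216$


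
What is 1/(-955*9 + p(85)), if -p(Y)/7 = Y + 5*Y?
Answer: -1/12165 ≈ -8.2203e-5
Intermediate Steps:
p(Y) = -42*Y (p(Y) = -7*(Y + 5*Y) = -42*Y)
1/(-955*9 + p(85)) = 1/(-955*9 - 42*85) = 1/(-8595 - 3570) = 1/(-12165) = -1/12165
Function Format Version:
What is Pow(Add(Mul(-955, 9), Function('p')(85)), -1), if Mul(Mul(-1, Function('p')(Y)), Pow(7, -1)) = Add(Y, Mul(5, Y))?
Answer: Rational(-1, 12165) ≈ -8.2203e-5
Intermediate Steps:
Function('p')(Y) = Mul(-42, Y) (Function('p')(Y) = Mul(-7, Add(Y, Mul(5, Y))) = Mul(-7, Mul(6, Y)) = Mul(-42, Y))
Pow(Add(Mul(-955, 9), Function('p')(85)), -1) = Pow(Add(Mul(-955, 9), Mul(-42, 85)), -1) = Pow(Add(-8595, -3570), -1) = Pow(-12165, -1) = Rational(-1, 12165)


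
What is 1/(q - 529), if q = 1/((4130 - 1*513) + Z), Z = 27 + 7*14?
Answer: -3742/1979517 ≈ -0.0018904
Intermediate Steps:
Z = 125 (Z = 27 + 98 = 125)
q = 1/3742 (q = 1/((4130 - 1*513) + 125) = 1/((4130 - 513) + 125) = 1/(3617 + 125) = 1/3742 ≈ 0.00026724)
1/(q - 529) = 1/(1/3742 - 529) = 1/(-1979517/3742) = -3742/1979517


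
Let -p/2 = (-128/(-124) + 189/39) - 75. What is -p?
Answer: -55712/403 ≈ -138.24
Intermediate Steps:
p = 55712/403 (p = -2*((-128/(-124) + 189/39) - 75) = -2*((-128*(-1/124) + 189*(1/39)) - 75) = -2*((32/31 + 63/13) - 75) = -2*(2369/403 - 75) = -2*(-27856/403) = 55712/403 ≈ 138.24)
-p = -1*55712/403 = -55712/403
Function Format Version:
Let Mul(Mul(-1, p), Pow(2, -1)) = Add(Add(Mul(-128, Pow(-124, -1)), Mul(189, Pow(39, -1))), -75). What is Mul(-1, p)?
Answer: Rational(-55712, 403) ≈ -138.24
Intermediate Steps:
p = Rational(55712, 403) (p = Mul(-2, Add(Add(Mul(-128, Pow(-124, -1)), Mul(189, Pow(39, -1))), -75)) = Mul(-2, Add(Add(Mul(-128, Rational(-1, 124)), Mul(189, Rational(1, 39))), -75)) = Mul(-2, Add(Add(Rational(32, 31), Rational(63, 13)), -75)) = Mul(-2, Add(Rational(2369, 403), -75)) = Mul(-2, Rational(-27856, 403)) = Rational(55712, 403) ≈ 138.24)
Mul(-1, p) = Mul(-1, Rational(55712, 403)) = Rational(-55712, 403)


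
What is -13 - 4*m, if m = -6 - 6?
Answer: 35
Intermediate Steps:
m = -12
-13 - 4*m = -13 - 4*(-12) = -13 + 48 = 35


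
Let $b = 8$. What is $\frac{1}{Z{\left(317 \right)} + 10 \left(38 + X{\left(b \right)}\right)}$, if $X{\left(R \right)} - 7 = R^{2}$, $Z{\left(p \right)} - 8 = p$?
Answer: $\frac{1}{1415} \approx 0.00070671$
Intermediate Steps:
$Z{\left(p \right)} = 8 + p$
$X{\left(R \right)} = 7 + R^{2}$
$\frac{1}{Z{\left(317 \right)} + 10 \left(38 + X{\left(b \right)}\right)} = \frac{1}{\left(8 + 317\right) + 10 \left(38 + \left(7 + 8^{2}\right)\right)} = \frac{1}{325 + 10 \left(38 + \left(7 + 64\right)\right)} = \frac{1}{325 + 10 \left(38 + 71\right)} = \frac{1}{325 + 10 \cdot 109} = \frac{1}{325 + 1090} = \frac{1}{1415}$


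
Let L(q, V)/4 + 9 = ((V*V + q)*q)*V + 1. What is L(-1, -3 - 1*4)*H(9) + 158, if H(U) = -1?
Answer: -1154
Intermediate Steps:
L(q, V) = -32 + 4*V*q*(q + V²) (L(q, V) = -36 + 4*(((V*V + q)*q)*V + 1) = -36 + 4*(((V² + q)*q)*V + 1) = -36 + 4*(((q + V²)*q)*V + 1) = -36 + 4*((q*(q + V²))*V + 1) = -36 + 4*(V*q*(q + V²) + 1) = -36 + 4*(1 + V*q*(q + V²)) = -36 + (4 + 4*V*q*(q + V²)) = -32 + 4*V*q*(q + V²))
L(-1, -3 - 1*4)*H(9) + 158 = (-32 + 4*(-3 - 1*4)*(-1)² + 4*(-1)*(-3 - 1*4)³)*(-1) + 158 = (-32 + 4*(-3 - 4)*1 + 4*(-1)*(-3 - 4)³)*(-1) + 158 = (-32 + 4*(-7)*1 + 4*(-1)*(-7)³)*(-1) + 158 = (-32 - 28 + 4*(-1)*(-343))*(-1) + 158 = (-32 - 28 + 1372)*(-1) + 158 = 1312*(-1) + 158 = -1312 + 158 = -1154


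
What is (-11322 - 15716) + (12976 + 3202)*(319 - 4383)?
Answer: -65774430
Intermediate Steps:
(-11322 - 15716) + (12976 + 3202)*(319 - 4383) = -27038 + 16178*(-4064) = -27038 - 65747392 = -65774430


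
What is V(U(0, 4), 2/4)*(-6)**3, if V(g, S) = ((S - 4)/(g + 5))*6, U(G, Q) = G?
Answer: 4536/5 ≈ 907.20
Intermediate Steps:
V(g, S) = 6*(-4 + S)/(5 + g) (V(g, S) = ((-4 + S)/(5 + g))*6 = 6*(-4 + S)/(5 + g))
V(U(0, 4), 2/4)*(-6)**3 = (6*(-4 + 2/4)/(5 + 0))*(-6)**3 = (6*(-4 + 2*(1/4))/5)*(-216) = (6*(1/5)*(-4 + 1/2))*(-216) = (6*(1/5)*(-7/2))*(-216) = -21/5*(-216) = 4536/5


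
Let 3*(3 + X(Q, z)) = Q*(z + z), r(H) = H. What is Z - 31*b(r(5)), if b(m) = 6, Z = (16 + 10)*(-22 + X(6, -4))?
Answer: -1252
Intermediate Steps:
X(Q, z) = -3 + 2*Q*z/3 (X(Q, z) = -3 + (Q*(z + z))/3 = -3 + (Q*(2*z))/3 = -3 + (2*Q*z)/3 = -3 + 2*Q*z/3)
Z = -1066 (Z = (16 + 10)*(-22 + (-3 + (⅔)*6*(-4))) = 26*(-22 + (-3 - 16)) = 26*(-22 - 19) = 26*(-41) = -1066)
Z - 31*b(r(5)) = -1066 - 31*6 = -1066 - 186 = -1252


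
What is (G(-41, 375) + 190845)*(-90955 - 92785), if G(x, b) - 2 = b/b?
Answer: -35066411520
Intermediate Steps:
G(x, b) = 3 (G(x, b) = 2 + b/b = 2 + 1 = 3)
(G(-41, 375) + 190845)*(-90955 - 92785) = (3 + 190845)*(-90955 - 92785) = 190848*(-183740) = -35066411520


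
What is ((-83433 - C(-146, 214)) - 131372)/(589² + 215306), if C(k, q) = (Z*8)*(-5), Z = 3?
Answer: -214685/562227 ≈ -0.38185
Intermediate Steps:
C(k, q) = -120 (C(k, q) = (3*8)*(-5) = 24*(-5) = -120)
((-83433 - C(-146, 214)) - 131372)/(589² + 215306) = ((-83433 - 1*(-120)) - 131372)/(589² + 215306) = ((-83433 + 120) - 131372)/(346921 + 215306) = (-83313 - 131372)/562227 = -214685*1/562227 = -214685/562227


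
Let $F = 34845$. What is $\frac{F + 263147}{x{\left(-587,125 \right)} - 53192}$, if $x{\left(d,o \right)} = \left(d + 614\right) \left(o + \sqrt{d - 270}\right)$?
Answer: $- \frac{7422533732}{1241179121} - \frac{4022892 i \sqrt{857}}{1241179121} \approx -5.9802 - 0.094884 i$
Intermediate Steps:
$x{\left(d,o \right)} = \left(614 + d\right) \left(o + \sqrt{-270 + d}\right)$
$\frac{F + 263147}{x{\left(-587,125 \right)} - 53192} = \frac{34845 + 263147}{\left(614 \cdot 125 + 614 \sqrt{-270 - 587} - 73375 - 587 \sqrt{-270 - 587}\right) - 53192} = \frac{297992}{\left(76750 + 614 \sqrt{-857} - 73375 - 587 \sqrt{-857}\right) - 53192} = \frac{297992}{\left(76750 + 614 i \sqrt{857} - 73375 - 587 i \sqrt{857}\right) - 53192} = \frac{297992}{\left(3375 + 27 i \sqrt{857}\right) - 53192} = \frac{297992}{-49817 + 27 i \sqrt{857}}$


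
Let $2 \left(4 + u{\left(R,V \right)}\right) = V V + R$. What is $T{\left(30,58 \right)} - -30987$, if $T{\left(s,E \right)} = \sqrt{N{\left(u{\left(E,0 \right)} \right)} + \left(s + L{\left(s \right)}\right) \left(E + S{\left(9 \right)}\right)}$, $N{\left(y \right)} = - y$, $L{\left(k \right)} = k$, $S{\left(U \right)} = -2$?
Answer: $30987 + \sqrt{3335} \approx 31045.0$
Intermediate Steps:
$u{\left(R,V \right)} = -4 + \frac{R}{2} + \frac{V^{2}}{2}$ ($u{\left(R,V \right)} = -4 + \frac{V V + R}{2} = -4 + \frac{V^{2} + R}{2} = -4 + \frac{R + V^{2}}{2} = -4 + \left(\frac{R}{2} + \frac{V^{2}}{2}\right) = -4 + \frac{R}{2} + \frac{V^{2}}{2}$)
$T{\left(s,E \right)} = \sqrt{4 - \frac{E}{2} + 2 s \left(-2 + E\right)}$ ($T{\left(s,E \right)} = \sqrt{- (-4 + \frac{E}{2} + \frac{0^{2}}{2}) + \left(s + s\right) \left(E - 2\right)} = \sqrt{- (-4 + \frac{E}{2} + \frac{1}{2} \cdot 0) + 2 s \left(-2 + E\right)} = \sqrt{- (-4 + \frac{E}{2} + 0) + 2 s \left(-2 + E\right)} = \sqrt{- (-4 + \frac{E}{2}) + 2 s \left(-2 + E\right)} = \sqrt{\left(4 - \frac{E}{2}\right) + 2 s \left(-2 + E\right)} = \sqrt{4 - \frac{E}{2} + 2 s \left(-2 + E\right)}$)
$T{\left(30,58 \right)} - -30987 = \frac{\sqrt{16 - 480 - 116 + 8 \cdot 58 \cdot 30}}{2} - -30987 = \frac{\sqrt{16 - 480 - 116 + 13920}}{2} + 30987 = \frac{\sqrt{13340}}{2} + 30987 = \frac{2 \sqrt{3335}}{2} + 30987 = \sqrt{3335} + 30987 = 30987 + \sqrt{3335}$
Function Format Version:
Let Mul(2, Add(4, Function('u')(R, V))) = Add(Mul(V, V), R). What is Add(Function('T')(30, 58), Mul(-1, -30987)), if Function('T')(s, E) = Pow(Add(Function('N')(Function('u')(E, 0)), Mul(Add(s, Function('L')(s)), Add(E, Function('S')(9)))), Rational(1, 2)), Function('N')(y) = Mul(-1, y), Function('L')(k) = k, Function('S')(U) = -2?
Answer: Add(30987, Pow(3335, Rational(1, 2))) ≈ 31045.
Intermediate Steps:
Function('u')(R, V) = Add(-4, Mul(Rational(1, 2), R), Mul(Rational(1, 2), Pow(V, 2))) (Function('u')(R, V) = Add(-4, Mul(Rational(1, 2), Add(Mul(V, V), R))) = Add(-4, Mul(Rational(1, 2), Add(Pow(V, 2), R))) = Add(-4, Mul(Rational(1, 2), Add(R, Pow(V, 2)))) = Add(-4, Add(Mul(Rational(1, 2), R), Mul(Rational(1, 2), Pow(V, 2)))) = Add(-4, Mul(Rational(1, 2), R), Mul(Rational(1, 2), Pow(V, 2))))
Function('T')(s, E) = Pow(Add(4, Mul(Rational(-1, 2), E), Mul(2, s, Add(-2, E))), Rational(1, 2)) (Function('T')(s, E) = Pow(Add(Mul(-1, Add(-4, Mul(Rational(1, 2), E), Mul(Rational(1, 2), Pow(0, 2)))), Mul(Add(s, s), Add(E, -2))), Rational(1, 2)) = Pow(Add(Mul(-1, Add(-4, Mul(Rational(1, 2), E), Mul(Rational(1, 2), 0))), Mul(Mul(2, s), Add(-2, E))), Rational(1, 2)) = Pow(Add(Mul(-1, Add(-4, Mul(Rational(1, 2), E), 0)), Mul(2, s, Add(-2, E))), Rational(1, 2)) = Pow(Add(Mul(-1, Add(-4, Mul(Rational(1, 2), E))), Mul(2, s, Add(-2, E))), Rational(1, 2)) = Pow(Add(Add(4, Mul(Rational(-1, 2), E)), Mul(2, s, Add(-2, E))), Rational(1, 2)) = Pow(Add(4, Mul(Rational(-1, 2), E), Mul(2, s, Add(-2, E))), Rational(1, 2)))
Add(Function('T')(30, 58), Mul(-1, -30987)) = Add(Mul(Rational(1, 2), Pow(Add(16, Mul(-16, 30), Mul(-2, 58), Mul(8, 58, 30)), Rational(1, 2))), Mul(-1, -30987)) = Add(Mul(Rational(1, 2), Pow(Add(16, -480, -116, 13920), Rational(1, 2))), 30987) = Add(Mul(Rational(1, 2), Pow(13340, Rational(1, 2))), 30987) = Add(Mul(Rational(1, 2), Mul(2, Pow(3335, Rational(1, 2)))), 30987) = Add(Pow(3335, Rational(1, 2)), 30987) = Add(30987, Pow(3335, Rational(1, 2)))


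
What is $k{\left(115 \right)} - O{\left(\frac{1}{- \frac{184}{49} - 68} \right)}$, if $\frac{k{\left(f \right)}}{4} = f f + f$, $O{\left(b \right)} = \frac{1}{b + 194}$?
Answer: $\frac{36394451284}{682055} \approx 53360.0$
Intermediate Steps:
$O{\left(b \right)} = \frac{1}{194 + b}$
$k{\left(f \right)} = 4 f + 4 f^{2}$ ($k{\left(f \right)} = 4 \left(f f + f\right) = 4 \left(f^{2} + f\right) = 4 \left(f + f^{2}\right) = 4 f + 4 f^{2}$)
$k{\left(115 \right)} - O{\left(\frac{1}{- \frac{184}{49} - 68} \right)} = 4 \cdot 115 \left(1 + 115\right) - \frac{1}{194 + \frac{1}{- \frac{184}{49} - 68}} = 4 \cdot 115 \cdot 116 - \frac{1}{194 + \frac{1}{\left(-184\right) \frac{1}{49} - 68}} = 53360 - \frac{1}{194 + \frac{1}{- \frac{184}{49} - 68}} = 53360 - \frac{1}{194 + \frac{1}{- \frac{3516}{49}}} = 53360 - \frac{1}{194 - \frac{49}{3516}} = 53360 - \frac{1}{\frac{682055}{3516}} = 53360 - \frac{3516}{682055} = \frac{36394451284}{682055}$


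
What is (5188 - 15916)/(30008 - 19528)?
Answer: -1341/1310 ≈ -1.0237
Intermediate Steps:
(5188 - 15916)/(30008 - 19528) = -10728/10480 = -10728*1/10480 = -1341/1310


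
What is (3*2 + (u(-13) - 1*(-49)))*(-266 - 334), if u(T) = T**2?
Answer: -134400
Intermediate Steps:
(3*2 + (u(-13) - 1*(-49)))*(-266 - 334) = (3*2 + ((-13)**2 - 1*(-49)))*(-266 - 334) = (6 + (169 + 49))*(-600) = (6 + 218)*(-600) = 224*(-600) = -134400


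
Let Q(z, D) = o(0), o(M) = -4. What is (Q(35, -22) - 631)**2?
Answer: 403225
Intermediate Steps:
Q(z, D) = -4
(Q(35, -22) - 631)**2 = (-4 - 631)**2 = (-635)**2 = 403225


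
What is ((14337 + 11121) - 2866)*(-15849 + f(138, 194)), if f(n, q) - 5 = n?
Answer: -354829952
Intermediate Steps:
f(n, q) = 5 + n
((14337 + 11121) - 2866)*(-15849 + f(138, 194)) = ((14337 + 11121) - 2866)*(-15849 + (5 + 138)) = (25458 - 2866)*(-15849 + 143) = 22592*(-15706) = -354829952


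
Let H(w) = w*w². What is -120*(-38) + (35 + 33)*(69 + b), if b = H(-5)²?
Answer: 1071752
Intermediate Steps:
H(w) = w³
b = 15625 (b = ((-5)³)² = (-125)² = 15625)
-120*(-38) + (35 + 33)*(69 + b) = -120*(-38) + (35 + 33)*(69 + 15625) = 4560 + 68*15694 = 4560 + 1067192 = 1071752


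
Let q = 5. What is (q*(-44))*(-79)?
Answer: 17380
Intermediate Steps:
(q*(-44))*(-79) = (5*(-44))*(-79) = -220*(-79) = 17380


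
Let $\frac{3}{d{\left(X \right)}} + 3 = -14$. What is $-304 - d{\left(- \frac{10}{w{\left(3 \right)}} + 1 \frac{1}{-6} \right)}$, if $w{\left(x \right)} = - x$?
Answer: $- \frac{5165}{17} \approx -303.82$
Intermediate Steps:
$d{\left(X \right)} = - \frac{3}{17}$ ($d{\left(X \right)} = \frac{3}{-3 - 14} = \frac{3}{-17} = 3 \left(- \frac{1}{17}\right) = - \frac{3}{17}$)
$-304 - d{\left(- \frac{10}{w{\left(3 \right)}} + 1 \frac{1}{-6} \right)} = -304 - - \frac{3}{17} = -304 + \frac{3}{17} = - \frac{5165}{17}$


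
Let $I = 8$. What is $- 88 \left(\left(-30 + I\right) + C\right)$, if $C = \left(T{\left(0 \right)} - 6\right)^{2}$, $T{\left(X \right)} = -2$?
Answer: $-3696$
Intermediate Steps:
$C = 64$ ($C = \left(-2 - 6\right)^{2} = \left(-8\right)^{2} = 64$)
$- 88 \left(\left(-30 + I\right) + C\right) = - 88 \left(\left(-30 + 8\right) + 64\right) = - 88 \left(-22 + 64\right) = \left(-88\right) 42 = -3696$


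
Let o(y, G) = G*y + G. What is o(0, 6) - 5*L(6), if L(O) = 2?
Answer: -4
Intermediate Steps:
o(y, G) = G + G*y
o(0, 6) - 5*L(6) = 6*(1 + 0) - 5*2 = 6*1 - 10 = 6 - 10 = -4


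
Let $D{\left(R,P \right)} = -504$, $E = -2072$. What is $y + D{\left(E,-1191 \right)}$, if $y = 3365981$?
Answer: $3365477$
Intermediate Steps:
$y + D{\left(E,-1191 \right)} = 3365981 - 504 = 3365477$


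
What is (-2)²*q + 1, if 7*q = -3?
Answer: -5/7 ≈ -0.71429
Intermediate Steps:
q = -3/7 (q = (⅐)*(-3) = -3/7 ≈ -0.42857)
(-2)²*q + 1 = (-2)²*(-3/7) + 1 = 4*(-3/7) + 1 = -12/7 + 1 = -5/7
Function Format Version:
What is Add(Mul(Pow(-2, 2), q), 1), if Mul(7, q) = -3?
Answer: Rational(-5, 7) ≈ -0.71429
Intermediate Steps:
q = Rational(-3, 7) (q = Mul(Rational(1, 7), -3) = Rational(-3, 7) ≈ -0.42857)
Add(Mul(Pow(-2, 2), q), 1) = Add(Mul(Pow(-2, 2), Rational(-3, 7)), 1) = Add(Mul(4, Rational(-3, 7)), 1) = Add(Rational(-12, 7), 1) = Rational(-5, 7)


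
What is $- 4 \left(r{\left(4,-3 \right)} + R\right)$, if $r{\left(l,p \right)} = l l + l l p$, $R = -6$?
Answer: $152$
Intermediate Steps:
$r{\left(l,p \right)} = l^{2} + p l^{2}$ ($r{\left(l,p \right)} = l^{2} + l^{2} p = l^{2} + p l^{2}$)
$- 4 \left(r{\left(4,-3 \right)} + R\right) = - 4 \left(4^{2} \left(1 - 3\right) - 6\right) = - 4 \left(16 \left(-2\right) - 6\right) = - 4 \left(-32 - 6\right) = \left(-4\right) \left(-38\right) = 152$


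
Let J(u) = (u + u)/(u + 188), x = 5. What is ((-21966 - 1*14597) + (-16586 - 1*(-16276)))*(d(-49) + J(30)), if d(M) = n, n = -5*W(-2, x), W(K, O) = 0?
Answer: -1106190/109 ≈ -10149.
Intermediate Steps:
J(u) = 2*u/(188 + u) (J(u) = (2*u)/(188 + u) = 2*u/(188 + u))
n = 0 (n = -5*0 = 0)
d(M) = 0
((-21966 - 1*14597) + (-16586 - 1*(-16276)))*(d(-49) + J(30)) = ((-21966 - 1*14597) + (-16586 - 1*(-16276)))*(0 + 2*30/(188 + 30)) = ((-21966 - 14597) + (-16586 + 16276))*(0 + 2*30/218) = (-36563 - 310)*(0 + 2*30*(1/218)) = -36873*(0 + 30/109) = -36873*30/109 = -1106190/109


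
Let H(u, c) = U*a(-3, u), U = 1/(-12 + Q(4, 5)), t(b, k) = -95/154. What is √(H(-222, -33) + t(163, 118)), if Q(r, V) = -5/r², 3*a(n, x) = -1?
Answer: I*√4885722534/91014 ≈ 0.76799*I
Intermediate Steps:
a(n, x) = -⅓ (a(n, x) = (⅓)*(-1) = -⅓)
t(b, k) = -95/154 (t(b, k) = -95*1/154 = -95/154)
Q(r, V) = -5/r²
U = -16/197 (U = 1/(-12 - 5/4²) = 1/(-12 - 5*1/16) = 1/(-12 - 5/16) = 1/(-197/16) = -16/197 ≈ -0.081218)
H(u, c) = 16/591 (H(u, c) = -16/197*(-⅓) = 16/591)
√(H(-222, -33) + t(163, 118)) = √(16/591 - 95/154) = √(-53681/91014) = I*√4885722534/91014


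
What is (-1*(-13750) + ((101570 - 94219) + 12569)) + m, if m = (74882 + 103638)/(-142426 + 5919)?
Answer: 4596012170/136507 ≈ 33669.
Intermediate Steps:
m = -178520/136507 (m = 178520/(-136507) = 178520*(-1/136507) = -178520/136507 ≈ -1.3078)
(-1*(-13750) + ((101570 - 94219) + 12569)) + m = (-1*(-13750) + ((101570 - 94219) + 12569)) - 178520/136507 = (13750 + (7351 + 12569)) - 178520/136507 = (13750 + 19920) - 178520/136507 = 33670 - 178520/136507 = 4596012170/136507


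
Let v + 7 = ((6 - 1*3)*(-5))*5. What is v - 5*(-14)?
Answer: -12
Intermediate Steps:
v = -82 (v = -7 + ((6 - 1*3)*(-5))*5 = -7 + ((6 - 3)*(-5))*5 = -7 + (3*(-5))*5 = -7 - 15*5 = -7 - 75 = -82)
v - 5*(-14) = -82 - 5*(-14) = -82 + 70 = -12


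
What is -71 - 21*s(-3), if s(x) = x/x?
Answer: -92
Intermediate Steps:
s(x) = 1
-71 - 21*s(-3) = -71 - 21*1 = -71 - 21 = -92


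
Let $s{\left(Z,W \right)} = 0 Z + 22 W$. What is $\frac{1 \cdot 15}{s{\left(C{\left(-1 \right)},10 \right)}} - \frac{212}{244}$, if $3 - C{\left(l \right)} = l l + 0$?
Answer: $- \frac{2149}{2684} \approx -0.80067$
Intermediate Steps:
$C{\left(l \right)} = 3 - l^{2}$ ($C{\left(l \right)} = 3 - \left(l l + 0\right) = 3 - \left(l^{2} + 0\right) = 3 - l^{2}$)
$s{\left(Z,W \right)} = 22 W$ ($s{\left(Z,W \right)} = 0 + 22 W = 22 W$)
$\frac{1 \cdot 15}{s{\left(C{\left(-1 \right)},10 \right)}} - \frac{212}{244} = \frac{1 \cdot 15}{22 \cdot 10} - \frac{212}{244} = \frac{15}{220} - \frac{53}{61} = 15 \cdot \frac{1}{220} - \frac{53}{61} = \frac{3}{44} - \frac{53}{61} = - \frac{2149}{2684}$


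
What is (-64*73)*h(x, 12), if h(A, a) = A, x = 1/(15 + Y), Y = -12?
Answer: -4672/3 ≈ -1557.3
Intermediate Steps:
x = ⅓ (x = 1/(15 - 12) = 1/3 = ⅓ ≈ 0.33333)
(-64*73)*h(x, 12) = -64*73*(⅓) = -4672*⅓ = -4672/3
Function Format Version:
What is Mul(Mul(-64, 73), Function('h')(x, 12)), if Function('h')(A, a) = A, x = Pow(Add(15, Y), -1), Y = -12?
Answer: Rational(-4672, 3) ≈ -1557.3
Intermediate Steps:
x = Rational(1, 3) (x = Pow(Add(15, -12), -1) = Pow(3, -1) = Rational(1, 3) ≈ 0.33333)
Mul(Mul(-64, 73), Function('h')(x, 12)) = Mul(Mul(-64, 73), Rational(1, 3)) = Mul(-4672, Rational(1, 3)) = Rational(-4672, 3)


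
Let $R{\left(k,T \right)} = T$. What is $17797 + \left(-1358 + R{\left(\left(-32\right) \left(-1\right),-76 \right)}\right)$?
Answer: $16363$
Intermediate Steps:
$17797 + \left(-1358 + R{\left(\left(-32\right) \left(-1\right),-76 \right)}\right) = 17797 - 1434 = 16363$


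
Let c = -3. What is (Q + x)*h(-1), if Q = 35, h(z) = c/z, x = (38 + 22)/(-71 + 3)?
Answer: 1740/17 ≈ 102.35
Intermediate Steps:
x = -15/17 (x = 60/(-68) = 60*(-1/68) = -15/17 ≈ -0.88235)
h(z) = -3/z
(Q + x)*h(-1) = (35 - 15/17)*(-3/(-1)) = 580*(-3*(-1))/17 = (580/17)*3 = 1740/17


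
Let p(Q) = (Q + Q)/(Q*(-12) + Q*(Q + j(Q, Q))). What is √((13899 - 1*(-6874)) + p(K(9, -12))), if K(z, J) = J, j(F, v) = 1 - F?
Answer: 9*√31031/11 ≈ 144.13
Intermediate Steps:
p(Q) = -2/11 (p(Q) = (Q + Q)/(Q*(-12) + Q*(Q + (1 - Q))) = (2*Q)/(-12*Q + Q*1) = (2*Q)/(-12*Q + Q) = (2*Q)/((-11*Q)) = (2*Q)*(-1/(11*Q)) = -2/11)
√((13899 - 1*(-6874)) + p(K(9, -12))) = √((13899 - 1*(-6874)) - 2/11) = √((13899 + 6874) - 2/11) = √(20773 - 2/11) = √(228501/11) = 9*√31031/11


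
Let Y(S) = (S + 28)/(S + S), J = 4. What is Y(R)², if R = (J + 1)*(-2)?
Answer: 81/100 ≈ 0.81000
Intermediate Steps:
R = -10 (R = (4 + 1)*(-2) = 5*(-2) = -10)
Y(S) = (28 + S)/(2*S) (Y(S) = (28 + S)/((2*S)) = (28 + S)*(1/(2*S)) = (28 + S)/(2*S))
Y(R)² = ((½)*(28 - 10)/(-10))² = ((½)*(-⅒)*18)² = (-9/10)² = 81/100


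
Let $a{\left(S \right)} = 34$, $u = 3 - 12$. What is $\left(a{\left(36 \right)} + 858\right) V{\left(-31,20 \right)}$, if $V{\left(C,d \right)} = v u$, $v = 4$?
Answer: $-32112$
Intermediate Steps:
$u = -9$ ($u = 3 - 12 = -9$)
$V{\left(C,d \right)} = -36$ ($V{\left(C,d \right)} = 4 \left(-9\right) = -36$)
$\left(a{\left(36 \right)} + 858\right) V{\left(-31,20 \right)} = \left(34 + 858\right) \left(-36\right) = 892 \left(-36\right) = -32112$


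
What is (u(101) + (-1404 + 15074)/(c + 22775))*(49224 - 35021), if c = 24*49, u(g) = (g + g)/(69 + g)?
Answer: 50860957203/2035835 ≈ 24983.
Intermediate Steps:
u(g) = 2*g/(69 + g) (u(g) = (2*g)/(69 + g) = 2*g/(69 + g))
c = 1176
(u(101) + (-1404 + 15074)/(c + 22775))*(49224 - 35021) = (2*101/(69 + 101) + (-1404 + 15074)/(1176 + 22775))*(49224 - 35021) = (2*101/170 + 13670/23951)*14203 = (2*101*(1/170) + 13670*(1/23951))*14203 = (101/85 + 13670/23951)*14203 = (3581001/2035835)*14203 = 50860957203/2035835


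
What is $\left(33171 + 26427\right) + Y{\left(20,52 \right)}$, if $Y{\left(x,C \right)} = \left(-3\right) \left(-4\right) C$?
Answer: $60222$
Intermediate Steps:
$Y{\left(x,C \right)} = 12 C$
$\left(33171 + 26427\right) + Y{\left(20,52 \right)} = \left(33171 + 26427\right) + 12 \cdot 52 = 59598 + 624 = 60222$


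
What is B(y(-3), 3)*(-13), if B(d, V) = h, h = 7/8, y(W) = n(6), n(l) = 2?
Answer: -91/8 ≈ -11.375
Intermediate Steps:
y(W) = 2
h = 7/8 (h = 7*(⅛) = 7/8 ≈ 0.87500)
B(d, V) = 7/8
B(y(-3), 3)*(-13) = (7/8)*(-13) = -91/8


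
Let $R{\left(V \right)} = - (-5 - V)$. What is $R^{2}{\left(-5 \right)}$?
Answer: $0$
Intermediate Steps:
$R{\left(V \right)} = 5 + V$
$R^{2}{\left(-5 \right)} = \left(5 - 5\right)^{2} = 0^{2} = 0$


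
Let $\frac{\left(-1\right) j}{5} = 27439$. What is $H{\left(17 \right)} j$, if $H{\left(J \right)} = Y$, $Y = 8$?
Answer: $-1097560$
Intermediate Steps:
$j = -137195$ ($j = \left(-5\right) 27439 = -137195$)
$H{\left(J \right)} = 8$
$H{\left(17 \right)} j = 8 \left(-137195\right) = -1097560$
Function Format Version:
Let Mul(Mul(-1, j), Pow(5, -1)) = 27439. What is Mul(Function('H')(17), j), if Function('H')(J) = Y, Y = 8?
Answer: -1097560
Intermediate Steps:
j = -137195 (j = Mul(-5, 27439) = -137195)
Function('H')(J) = 8
Mul(Function('H')(17), j) = Mul(8, -137195) = -1097560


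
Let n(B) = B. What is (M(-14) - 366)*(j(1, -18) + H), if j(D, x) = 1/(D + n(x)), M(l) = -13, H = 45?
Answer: -289556/17 ≈ -17033.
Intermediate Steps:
j(D, x) = 1/(D + x)
(M(-14) - 366)*(j(1, -18) + H) = (-13 - 366)*(1/(1 - 18) + 45) = -379*(1/(-17) + 45) = -379*(-1/17 + 45) = -379*764/17 = -289556/17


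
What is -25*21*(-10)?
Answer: 5250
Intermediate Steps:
-25*21*(-10) = -525*(-10) = 5250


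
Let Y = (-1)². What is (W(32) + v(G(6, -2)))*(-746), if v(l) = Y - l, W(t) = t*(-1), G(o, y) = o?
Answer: 27602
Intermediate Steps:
Y = 1
W(t) = -t
v(l) = 1 - l
(W(32) + v(G(6, -2)))*(-746) = (-1*32 + (1 - 1*6))*(-746) = (-32 + (1 - 6))*(-746) = (-32 - 5)*(-746) = -37*(-746) = 27602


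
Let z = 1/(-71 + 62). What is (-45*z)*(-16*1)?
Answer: -80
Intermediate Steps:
z = -⅑ (z = 1/(-9) = -⅑ ≈ -0.11111)
(-45*z)*(-16*1) = (-45*(-⅑))*(-16*1) = 5*(-16) = -80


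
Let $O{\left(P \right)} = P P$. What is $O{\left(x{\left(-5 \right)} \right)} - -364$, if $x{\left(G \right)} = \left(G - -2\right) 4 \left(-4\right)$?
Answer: $2668$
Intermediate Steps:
$x{\left(G \right)} = -32 - 16 G$ ($x{\left(G \right)} = \left(G + 2\right) 4 \left(-4\right) = \left(2 + G\right) 4 \left(-4\right) = \left(8 + 4 G\right) \left(-4\right) = -32 - 16 G$)
$O{\left(P \right)} = P^{2}$
$O{\left(x{\left(-5 \right)} \right)} - -364 = \left(-32 - -80\right)^{2} - -364 = \left(-32 + 80\right)^{2} + 364 = 48^{2} + 364 = 2304 + 364 = 2668$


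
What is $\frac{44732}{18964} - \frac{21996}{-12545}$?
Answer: $\frac{18813367}{4575065} \approx 4.1122$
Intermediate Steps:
$\frac{44732}{18964} - \frac{21996}{-12545} = 44732 \cdot \frac{1}{18964} - - \frac{1692}{965} = \frac{11183}{4741} + \frac{1692}{965} = \frac{18813367}{4575065}$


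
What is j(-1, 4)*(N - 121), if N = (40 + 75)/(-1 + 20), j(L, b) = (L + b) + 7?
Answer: -21840/19 ≈ -1149.5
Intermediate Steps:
j(L, b) = 7 + L + b
N = 115/19 ≈ 6.0526
j(-1, 4)*(N - 121) = (7 - 1 + 4)*(115/19 - 121) = 10*(-2184/19) = -21840/19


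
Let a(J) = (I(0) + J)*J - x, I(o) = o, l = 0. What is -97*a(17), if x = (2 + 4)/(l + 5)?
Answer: -139583/5 ≈ -27917.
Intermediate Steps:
x = 6/5 (x = (2 + 4)/(0 + 5) = 6/5 ≈ 1.2000)
a(J) = -6/5 + J² (a(J) = (0 + J)*J - 1*6/5 = J*J - 6/5 = J² - 6/5 = -6/5 + J²)
-97*a(17) = -97*(-6/5 + 17²) = -97*(-6/5 + 289) = -97*1439/5 = -139583/5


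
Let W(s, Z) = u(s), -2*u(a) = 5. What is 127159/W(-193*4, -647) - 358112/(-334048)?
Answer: -2654769647/52195 ≈ -50863.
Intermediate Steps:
u(a) = -5/2 (u(a) = -1/2*5 = -5/2)
W(s, Z) = -5/2
127159/W(-193*4, -647) - 358112/(-334048) = 127159/(-5/2) - 358112/(-334048) = 127159*(-2/5) - 358112*(-1/334048) = -254318/5 + 11191/10439 = -2654769647/52195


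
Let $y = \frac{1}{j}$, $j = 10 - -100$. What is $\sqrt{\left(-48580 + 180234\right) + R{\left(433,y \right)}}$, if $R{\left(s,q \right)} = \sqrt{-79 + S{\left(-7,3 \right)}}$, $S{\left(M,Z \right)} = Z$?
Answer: $\sqrt{131654 + 2 i \sqrt{19}} \approx 362.84 + 0.012 i$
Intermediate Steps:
$j = 110$ ($j = 10 + 100 = 110$)
$y = \frac{1}{110} \approx 0.0090909$
$R{\left(s,q \right)} = 2 i \sqrt{19}$ ($R{\left(s,q \right)} = \sqrt{-79 + 3} = \sqrt{-76} = 2 i \sqrt{19}$)
$\sqrt{\left(-48580 + 180234\right) + R{\left(433,y \right)}} = \sqrt{\left(-48580 + 180234\right) + 2 i \sqrt{19}} = \sqrt{131654 + 2 i \sqrt{19}}$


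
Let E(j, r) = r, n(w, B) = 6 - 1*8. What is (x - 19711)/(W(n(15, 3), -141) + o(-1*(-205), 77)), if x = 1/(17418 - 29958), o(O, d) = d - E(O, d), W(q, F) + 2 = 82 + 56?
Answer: -247175941/1705440 ≈ -144.93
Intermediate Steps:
n(w, B) = -2 (n(w, B) = 6 - 8 = -2)
W(q, F) = 136 (W(q, F) = -2 + (82 + 56) = -2 + 138 = 136)
o(O, d) = 0 (o(O, d) = d - d = 0)
x = -1/12540 (x = 1/(-12540) = -1/12540 ≈ -7.9745e-5)
(x - 19711)/(W(n(15, 3), -141) + o(-1*(-205), 77)) = (-1/12540 - 19711)/(136 + 0) = -247175941/12540/136 = -247175941/12540*1/136 = -247175941/1705440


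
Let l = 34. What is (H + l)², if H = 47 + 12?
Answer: 8649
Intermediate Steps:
H = 59
(H + l)² = (59 + 34)² = 93² = 8649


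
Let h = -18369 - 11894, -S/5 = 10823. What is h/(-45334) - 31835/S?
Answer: 616178027/490649882 ≈ 1.2558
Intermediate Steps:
S = -54115 (S = -5*10823 = -54115)
h = -30263
h/(-45334) - 31835/S = -30263/(-45334) - 31835/(-54115) = -30263*(-1/45334) - 31835*(-1/54115) = 30263/45334 + 6367/10823 = 616178027/490649882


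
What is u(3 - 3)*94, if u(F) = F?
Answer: 0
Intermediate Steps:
u(3 - 3)*94 = (3 - 3)*94 = 0*94 = 0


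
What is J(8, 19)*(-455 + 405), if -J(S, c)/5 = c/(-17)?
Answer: -4750/17 ≈ -279.41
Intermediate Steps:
J(S, c) = 5*c/17 (J(S, c) = -5*c/(-17) = -5*c*(-1)/17 = -(-5)*c/17 = 5*c/17)
J(8, 19)*(-455 + 405) = ((5/17)*19)*(-455 + 405) = (95/17)*(-50) = -4750/17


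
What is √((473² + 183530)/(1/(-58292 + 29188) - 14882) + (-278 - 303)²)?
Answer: √781735802087980194297/48125081 ≈ 580.98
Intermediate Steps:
√((473² + 183530)/(1/(-58292 + 29188) - 14882) + (-278 - 303)²) = √((223729 + 183530)/(1/(-29104) - 14882) + (-581)²) = √(407259/(-1/29104 - 14882) + 337561) = √(407259/(-433125729/29104) + 337561) = √(407259*(-29104/433125729) + 337561) = √(-1316985104/48125081 + 337561) = √(16243833482337/48125081) = √781735802087980194297/48125081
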